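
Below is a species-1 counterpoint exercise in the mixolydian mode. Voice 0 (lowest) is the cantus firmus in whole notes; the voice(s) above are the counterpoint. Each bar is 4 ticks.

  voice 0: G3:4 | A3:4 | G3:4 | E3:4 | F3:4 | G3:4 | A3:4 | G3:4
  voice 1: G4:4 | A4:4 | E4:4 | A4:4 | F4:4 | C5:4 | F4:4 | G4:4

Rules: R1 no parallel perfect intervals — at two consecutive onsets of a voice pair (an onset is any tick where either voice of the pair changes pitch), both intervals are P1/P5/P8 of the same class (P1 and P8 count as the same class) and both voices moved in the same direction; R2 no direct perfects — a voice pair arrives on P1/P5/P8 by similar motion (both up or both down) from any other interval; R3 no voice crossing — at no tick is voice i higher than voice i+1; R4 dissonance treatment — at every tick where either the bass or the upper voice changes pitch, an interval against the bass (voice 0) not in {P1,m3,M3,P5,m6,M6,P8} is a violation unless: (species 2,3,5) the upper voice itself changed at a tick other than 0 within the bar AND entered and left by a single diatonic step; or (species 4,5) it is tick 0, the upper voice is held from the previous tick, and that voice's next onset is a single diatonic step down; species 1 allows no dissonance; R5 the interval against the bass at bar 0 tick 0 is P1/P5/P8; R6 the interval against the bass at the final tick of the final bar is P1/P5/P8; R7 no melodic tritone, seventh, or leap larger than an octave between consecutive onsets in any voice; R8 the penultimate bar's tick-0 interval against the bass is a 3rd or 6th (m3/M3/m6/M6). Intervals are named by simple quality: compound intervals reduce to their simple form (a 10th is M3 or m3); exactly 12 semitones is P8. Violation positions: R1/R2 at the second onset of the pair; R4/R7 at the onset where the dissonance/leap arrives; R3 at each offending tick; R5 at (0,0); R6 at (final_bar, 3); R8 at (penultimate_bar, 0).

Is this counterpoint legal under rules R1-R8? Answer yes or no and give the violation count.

No (3 violations)

bar 0: v0=G3 v1=G4 (P8)
bar 1: v0=A3 v1=A4 (P8)
bar 2: v0=G3 v1=E4 (M6)
bar 3: v0=E3 v1=A4 (P4)
bar 4: v0=F3 v1=F4 (P8)
bar 5: v0=G3 v1=C5 (P4)
bar 6: v0=A3 v1=F4 (m6)
bar 7: v0=G3 v1=G4 (P8)
  R1 @ bar1.0: G3/G4 P8 -> A3/A4 P8 similar
  R4 @ bar3.0: E3/A4 P4 untreated
  R4 @ bar5.0: G3/C5 P4 untreated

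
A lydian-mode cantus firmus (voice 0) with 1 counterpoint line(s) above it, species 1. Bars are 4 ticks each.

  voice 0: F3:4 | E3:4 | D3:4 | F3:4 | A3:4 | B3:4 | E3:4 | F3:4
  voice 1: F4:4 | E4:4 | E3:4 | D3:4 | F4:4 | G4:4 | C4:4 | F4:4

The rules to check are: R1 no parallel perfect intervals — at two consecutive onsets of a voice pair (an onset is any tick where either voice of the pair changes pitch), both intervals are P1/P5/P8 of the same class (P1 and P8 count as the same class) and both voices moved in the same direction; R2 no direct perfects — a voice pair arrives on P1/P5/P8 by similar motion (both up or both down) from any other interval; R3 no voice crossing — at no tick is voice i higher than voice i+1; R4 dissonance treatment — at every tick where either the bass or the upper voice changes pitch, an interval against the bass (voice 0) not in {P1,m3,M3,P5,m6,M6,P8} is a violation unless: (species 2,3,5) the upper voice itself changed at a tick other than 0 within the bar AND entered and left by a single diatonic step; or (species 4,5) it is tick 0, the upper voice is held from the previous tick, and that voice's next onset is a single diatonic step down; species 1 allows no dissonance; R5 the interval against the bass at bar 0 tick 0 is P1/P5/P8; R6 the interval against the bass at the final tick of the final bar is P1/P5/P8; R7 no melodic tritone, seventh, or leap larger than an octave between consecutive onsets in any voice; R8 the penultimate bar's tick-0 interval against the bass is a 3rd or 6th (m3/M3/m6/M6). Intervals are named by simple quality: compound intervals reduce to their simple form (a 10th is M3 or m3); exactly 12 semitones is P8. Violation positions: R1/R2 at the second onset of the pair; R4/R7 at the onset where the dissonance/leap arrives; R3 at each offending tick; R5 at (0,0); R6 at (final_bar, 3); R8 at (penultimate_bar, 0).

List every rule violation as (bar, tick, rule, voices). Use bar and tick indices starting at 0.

bar 0: v0=F3 v1=F4 downbeat P8
bar 1: v0=E3 v1=E4 downbeat P8
bar 2: v0=D3 v1=E3 downbeat M2
bar 3: v0=F3 v1=D3 downbeat m3
bar 4: v0=A3 v1=F4 downbeat m6
bar 5: v0=B3 v1=G4 downbeat m6
bar 6: v0=E3 v1=C4 downbeat m6
bar 7: v0=F3 v1=F4 downbeat P8
  -> R1 @ bar 1 tick 0 v(0, 1): F3/F4 P8 -> E3/E4 P8 similar
  -> R4 @ bar 2 tick 0 v(0, 1): D3/E3 M2 untreated
  -> R3 @ bar 3 tick 0 v(0, 1): F3 above D3
  -> R3 @ bar 3 tick 1 v(0, 1): F3 above D3
  -> R3 @ bar 3 tick 2 v(0, 1): F3 above D3
  -> R3 @ bar 3 tick 3 v(0, 1): F3 above D3
  -> R7 @ bar 4 tick 0 v(1,): D3->F4 leap 15st
  -> R2 @ bar 7 tick 0 v(0, 1): E3/C4 m6 -> F3/F4 P8 similar

(1, 0, R1, (0, 1))
(2, 0, R4, (0, 1))
(3, 0, R3, (0, 1))
(3, 1, R3, (0, 1))
(3, 2, R3, (0, 1))
(3, 3, R3, (0, 1))
(4, 0, R7, (1,))
(7, 0, R2, (0, 1))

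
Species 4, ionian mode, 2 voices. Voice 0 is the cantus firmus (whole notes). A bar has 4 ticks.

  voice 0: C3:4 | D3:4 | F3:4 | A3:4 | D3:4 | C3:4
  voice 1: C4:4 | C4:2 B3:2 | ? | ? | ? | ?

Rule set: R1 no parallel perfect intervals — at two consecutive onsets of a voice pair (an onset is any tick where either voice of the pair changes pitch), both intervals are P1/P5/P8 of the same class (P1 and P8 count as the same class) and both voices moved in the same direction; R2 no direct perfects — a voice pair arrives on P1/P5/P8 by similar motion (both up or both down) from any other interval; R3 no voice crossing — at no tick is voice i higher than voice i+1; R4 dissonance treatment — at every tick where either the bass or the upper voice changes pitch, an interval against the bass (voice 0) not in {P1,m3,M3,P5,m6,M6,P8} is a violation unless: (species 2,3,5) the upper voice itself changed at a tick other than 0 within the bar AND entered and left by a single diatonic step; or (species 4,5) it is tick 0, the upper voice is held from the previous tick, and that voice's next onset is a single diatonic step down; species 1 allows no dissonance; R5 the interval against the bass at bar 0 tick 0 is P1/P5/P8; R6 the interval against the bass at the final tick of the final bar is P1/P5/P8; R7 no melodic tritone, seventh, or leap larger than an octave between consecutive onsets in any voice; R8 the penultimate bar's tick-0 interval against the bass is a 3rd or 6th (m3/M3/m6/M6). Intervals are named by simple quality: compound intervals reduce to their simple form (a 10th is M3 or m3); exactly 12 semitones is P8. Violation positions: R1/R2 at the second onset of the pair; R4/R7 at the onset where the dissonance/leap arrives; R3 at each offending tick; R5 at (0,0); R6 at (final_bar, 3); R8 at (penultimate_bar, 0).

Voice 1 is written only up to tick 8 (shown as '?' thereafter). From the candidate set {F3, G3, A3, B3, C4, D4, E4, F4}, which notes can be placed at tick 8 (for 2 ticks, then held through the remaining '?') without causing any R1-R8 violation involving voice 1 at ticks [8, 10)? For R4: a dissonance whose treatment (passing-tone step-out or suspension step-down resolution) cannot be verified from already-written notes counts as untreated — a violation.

{A3, D4}

F3: violates R7
G3: violates R4
A3: legal
B3: violates R4
C4: violates R2
D4: legal
E4: violates R4
F4: violates R2,R7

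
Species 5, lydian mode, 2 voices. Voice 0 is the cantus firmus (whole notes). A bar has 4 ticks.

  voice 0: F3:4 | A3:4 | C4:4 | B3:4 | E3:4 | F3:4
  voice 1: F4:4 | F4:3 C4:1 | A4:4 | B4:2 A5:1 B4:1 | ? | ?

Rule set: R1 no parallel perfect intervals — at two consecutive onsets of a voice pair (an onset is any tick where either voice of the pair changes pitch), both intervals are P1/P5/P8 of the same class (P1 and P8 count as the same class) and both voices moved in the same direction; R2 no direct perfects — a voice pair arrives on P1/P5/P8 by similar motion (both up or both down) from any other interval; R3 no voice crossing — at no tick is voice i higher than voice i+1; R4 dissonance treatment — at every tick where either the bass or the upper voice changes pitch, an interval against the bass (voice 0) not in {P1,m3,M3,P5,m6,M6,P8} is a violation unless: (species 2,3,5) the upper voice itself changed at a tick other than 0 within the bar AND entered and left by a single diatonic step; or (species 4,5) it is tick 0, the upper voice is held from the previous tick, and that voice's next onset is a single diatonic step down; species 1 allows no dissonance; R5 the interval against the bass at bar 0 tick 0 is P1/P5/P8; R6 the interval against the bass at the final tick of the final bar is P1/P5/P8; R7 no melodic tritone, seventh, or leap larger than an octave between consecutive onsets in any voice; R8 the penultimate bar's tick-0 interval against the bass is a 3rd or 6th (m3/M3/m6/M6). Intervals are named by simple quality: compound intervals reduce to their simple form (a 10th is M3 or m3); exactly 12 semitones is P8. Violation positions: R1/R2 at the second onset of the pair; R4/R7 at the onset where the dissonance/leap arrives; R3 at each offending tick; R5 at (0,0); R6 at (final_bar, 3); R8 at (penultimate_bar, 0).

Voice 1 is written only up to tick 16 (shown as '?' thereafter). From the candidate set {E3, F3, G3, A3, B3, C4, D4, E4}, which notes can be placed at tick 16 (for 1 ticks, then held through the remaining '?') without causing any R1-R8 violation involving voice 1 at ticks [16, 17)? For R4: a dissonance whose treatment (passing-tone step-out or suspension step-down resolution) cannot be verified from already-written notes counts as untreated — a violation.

E3: violates R1,R7,R8
F3: violates R4,R7,R8
G3: violates R7
A3: violates R4,R7,R8
B3: violates R2,R8
C4: violates R7
D4: violates R4,R8
E4: violates R1,R8

{}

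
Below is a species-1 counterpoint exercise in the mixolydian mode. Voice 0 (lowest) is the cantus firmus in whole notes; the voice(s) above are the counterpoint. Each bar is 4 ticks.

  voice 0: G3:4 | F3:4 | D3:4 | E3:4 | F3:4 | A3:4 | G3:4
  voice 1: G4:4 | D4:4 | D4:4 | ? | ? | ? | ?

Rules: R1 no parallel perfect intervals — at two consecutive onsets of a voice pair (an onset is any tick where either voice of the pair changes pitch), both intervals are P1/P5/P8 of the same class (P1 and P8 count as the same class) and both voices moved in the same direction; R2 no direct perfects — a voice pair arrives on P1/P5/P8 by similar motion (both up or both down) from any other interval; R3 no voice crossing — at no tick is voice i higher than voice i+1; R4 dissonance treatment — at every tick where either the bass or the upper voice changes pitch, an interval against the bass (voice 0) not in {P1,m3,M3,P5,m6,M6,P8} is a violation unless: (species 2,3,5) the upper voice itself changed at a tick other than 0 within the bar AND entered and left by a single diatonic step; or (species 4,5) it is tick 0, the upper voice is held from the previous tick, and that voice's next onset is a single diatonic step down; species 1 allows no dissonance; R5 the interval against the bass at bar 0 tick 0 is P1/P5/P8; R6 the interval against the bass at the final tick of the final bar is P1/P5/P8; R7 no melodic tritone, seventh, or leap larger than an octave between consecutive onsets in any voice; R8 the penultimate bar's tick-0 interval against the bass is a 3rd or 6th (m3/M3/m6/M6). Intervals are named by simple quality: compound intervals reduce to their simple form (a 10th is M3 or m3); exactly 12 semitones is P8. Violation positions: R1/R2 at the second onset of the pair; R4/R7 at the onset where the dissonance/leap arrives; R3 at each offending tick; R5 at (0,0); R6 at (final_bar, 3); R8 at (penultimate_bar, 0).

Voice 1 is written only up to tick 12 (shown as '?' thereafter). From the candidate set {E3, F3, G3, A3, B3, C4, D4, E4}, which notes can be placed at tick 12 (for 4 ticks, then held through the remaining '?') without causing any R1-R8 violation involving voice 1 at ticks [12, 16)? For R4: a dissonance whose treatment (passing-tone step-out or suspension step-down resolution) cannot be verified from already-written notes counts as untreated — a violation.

E3: violates R7
F3: violates R4
G3: legal
A3: violates R4
B3: legal
C4: legal
D4: violates R4
E4: violates R1

{B3, C4, G3}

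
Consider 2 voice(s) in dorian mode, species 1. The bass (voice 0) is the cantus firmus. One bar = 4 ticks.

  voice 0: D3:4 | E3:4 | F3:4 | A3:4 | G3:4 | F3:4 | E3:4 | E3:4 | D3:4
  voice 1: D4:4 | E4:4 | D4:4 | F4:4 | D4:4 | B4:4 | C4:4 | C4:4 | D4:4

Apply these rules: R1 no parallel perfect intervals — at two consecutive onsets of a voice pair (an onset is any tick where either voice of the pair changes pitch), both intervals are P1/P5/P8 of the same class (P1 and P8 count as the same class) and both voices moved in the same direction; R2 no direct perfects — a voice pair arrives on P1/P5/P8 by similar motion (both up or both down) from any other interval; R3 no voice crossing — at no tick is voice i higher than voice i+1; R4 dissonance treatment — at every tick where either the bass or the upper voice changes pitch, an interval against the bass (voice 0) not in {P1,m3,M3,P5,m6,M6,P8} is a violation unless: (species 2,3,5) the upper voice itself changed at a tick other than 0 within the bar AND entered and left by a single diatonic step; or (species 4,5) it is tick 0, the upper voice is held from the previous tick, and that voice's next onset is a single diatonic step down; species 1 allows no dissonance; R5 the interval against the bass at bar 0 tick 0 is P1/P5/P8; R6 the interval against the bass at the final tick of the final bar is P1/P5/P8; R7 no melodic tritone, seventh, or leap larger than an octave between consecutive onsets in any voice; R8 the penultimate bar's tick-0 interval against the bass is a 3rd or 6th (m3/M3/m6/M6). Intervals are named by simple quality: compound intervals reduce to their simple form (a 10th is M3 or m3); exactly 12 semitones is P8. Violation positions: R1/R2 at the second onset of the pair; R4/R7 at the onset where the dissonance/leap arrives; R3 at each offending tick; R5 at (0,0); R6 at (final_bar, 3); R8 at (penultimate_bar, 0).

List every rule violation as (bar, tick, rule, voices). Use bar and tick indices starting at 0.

bar 0: v0=D3 v1=D4 downbeat P8
bar 1: v0=E3 v1=E4 downbeat P8
bar 2: v0=F3 v1=D4 downbeat M6
bar 3: v0=A3 v1=F4 downbeat m6
bar 4: v0=G3 v1=D4 downbeat P5
bar 5: v0=F3 v1=B4 downbeat TT
bar 6: v0=E3 v1=C4 downbeat m6
bar 7: v0=E3 v1=C4 downbeat m6
bar 8: v0=D3 v1=D4 downbeat P8
  -> R1 @ bar 1 tick 0 v(0, 1): D3/D4 P8 -> E3/E4 P8 similar
  -> R2 @ bar 4 tick 0 v(0, 1): A3/F4 m6 -> G3/D4 P5 similar
  -> R4 @ bar 5 tick 0 v(0, 1): F3/B4 TT untreated
  -> R7 @ bar 6 tick 0 v(1,): B4->C4 leap 11st

(1, 0, R1, (0, 1))
(4, 0, R2, (0, 1))
(5, 0, R4, (0, 1))
(6, 0, R7, (1,))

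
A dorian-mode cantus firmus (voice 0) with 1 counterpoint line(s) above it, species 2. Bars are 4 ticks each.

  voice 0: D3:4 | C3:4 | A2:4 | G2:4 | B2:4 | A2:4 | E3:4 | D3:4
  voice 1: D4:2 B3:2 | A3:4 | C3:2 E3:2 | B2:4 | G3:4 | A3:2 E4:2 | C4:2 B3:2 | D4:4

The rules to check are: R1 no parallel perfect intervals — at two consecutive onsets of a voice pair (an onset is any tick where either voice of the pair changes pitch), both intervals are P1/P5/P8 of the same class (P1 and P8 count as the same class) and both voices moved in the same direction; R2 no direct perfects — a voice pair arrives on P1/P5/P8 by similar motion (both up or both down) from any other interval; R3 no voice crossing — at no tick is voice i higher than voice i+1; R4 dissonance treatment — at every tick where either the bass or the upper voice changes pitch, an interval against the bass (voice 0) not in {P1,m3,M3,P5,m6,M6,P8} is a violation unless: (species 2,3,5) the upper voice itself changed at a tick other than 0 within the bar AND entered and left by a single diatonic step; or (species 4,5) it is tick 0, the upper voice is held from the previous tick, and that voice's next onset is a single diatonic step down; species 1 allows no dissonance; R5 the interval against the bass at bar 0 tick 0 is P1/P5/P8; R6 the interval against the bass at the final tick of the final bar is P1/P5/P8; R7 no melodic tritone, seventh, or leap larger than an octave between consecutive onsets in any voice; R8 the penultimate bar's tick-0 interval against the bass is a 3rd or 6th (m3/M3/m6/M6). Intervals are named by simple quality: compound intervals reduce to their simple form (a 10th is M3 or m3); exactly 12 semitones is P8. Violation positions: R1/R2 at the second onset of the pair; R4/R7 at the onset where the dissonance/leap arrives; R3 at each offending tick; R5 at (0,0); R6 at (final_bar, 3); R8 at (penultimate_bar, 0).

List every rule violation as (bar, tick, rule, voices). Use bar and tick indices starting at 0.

bar 0: v0=D3 v1=D4 downbeat P8
bar 1: v0=C3 v1=A3 downbeat M6
bar 2: v0=A2 v1=C3 downbeat m3
bar 3: v0=G2 v1=B2 downbeat M3
bar 4: v0=B2 v1=G3 downbeat m6
bar 5: v0=A2 v1=A3 downbeat P8
bar 6: v0=E3 v1=C4 downbeat m6
bar 7: v0=D3 v1=D4 downbeat P8

No violations across 8 bars (D3..D3 vs D4..D4).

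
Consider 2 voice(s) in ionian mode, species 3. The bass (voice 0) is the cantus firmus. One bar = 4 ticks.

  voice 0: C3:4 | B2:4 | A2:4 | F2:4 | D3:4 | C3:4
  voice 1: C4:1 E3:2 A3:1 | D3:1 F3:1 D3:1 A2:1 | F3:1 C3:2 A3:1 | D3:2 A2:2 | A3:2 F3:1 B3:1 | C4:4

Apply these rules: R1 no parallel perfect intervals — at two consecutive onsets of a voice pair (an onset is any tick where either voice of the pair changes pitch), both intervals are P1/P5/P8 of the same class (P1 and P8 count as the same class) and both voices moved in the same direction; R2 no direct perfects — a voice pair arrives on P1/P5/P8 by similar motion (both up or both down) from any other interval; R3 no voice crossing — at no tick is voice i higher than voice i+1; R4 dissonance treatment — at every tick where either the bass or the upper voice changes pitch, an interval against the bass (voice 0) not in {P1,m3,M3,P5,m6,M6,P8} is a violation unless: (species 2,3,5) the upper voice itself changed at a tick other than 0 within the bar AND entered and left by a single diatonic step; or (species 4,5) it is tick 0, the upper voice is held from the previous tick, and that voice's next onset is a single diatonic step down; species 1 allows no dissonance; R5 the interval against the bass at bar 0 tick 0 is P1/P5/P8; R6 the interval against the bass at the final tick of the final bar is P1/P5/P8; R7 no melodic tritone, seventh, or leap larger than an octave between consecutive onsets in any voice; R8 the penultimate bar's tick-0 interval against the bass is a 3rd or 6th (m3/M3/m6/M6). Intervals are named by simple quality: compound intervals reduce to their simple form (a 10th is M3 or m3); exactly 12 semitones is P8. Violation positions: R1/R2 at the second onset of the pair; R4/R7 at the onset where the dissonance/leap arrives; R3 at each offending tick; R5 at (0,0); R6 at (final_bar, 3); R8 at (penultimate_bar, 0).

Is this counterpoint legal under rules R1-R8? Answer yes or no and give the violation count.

No (6 violations)

bar 0: v0=C3 v1=C4 (P8)
bar 1: v0=B2 v1=D3 (m3)
bar 2: v0=A2 v1=F3 (m6)
bar 3: v0=F2 v1=D3 (M6)
bar 4: v0=D3 v1=A3 (P5)
bar 5: v0=C3 v1=C4 (P8)
  R4 @ bar1.1: B2/F3 TT untreated
  R3 @ bar1.3: B2 above A2
  R4 @ bar1.3: B2/A2 M2 untreated
  R2 @ bar4.0: F2/A2 M3 -> D3/A3 P5 similar
  R8 @ bar4.0: penult P5 not 3rd/6th
  R7 @ bar4.3: F3->B3 leap 6st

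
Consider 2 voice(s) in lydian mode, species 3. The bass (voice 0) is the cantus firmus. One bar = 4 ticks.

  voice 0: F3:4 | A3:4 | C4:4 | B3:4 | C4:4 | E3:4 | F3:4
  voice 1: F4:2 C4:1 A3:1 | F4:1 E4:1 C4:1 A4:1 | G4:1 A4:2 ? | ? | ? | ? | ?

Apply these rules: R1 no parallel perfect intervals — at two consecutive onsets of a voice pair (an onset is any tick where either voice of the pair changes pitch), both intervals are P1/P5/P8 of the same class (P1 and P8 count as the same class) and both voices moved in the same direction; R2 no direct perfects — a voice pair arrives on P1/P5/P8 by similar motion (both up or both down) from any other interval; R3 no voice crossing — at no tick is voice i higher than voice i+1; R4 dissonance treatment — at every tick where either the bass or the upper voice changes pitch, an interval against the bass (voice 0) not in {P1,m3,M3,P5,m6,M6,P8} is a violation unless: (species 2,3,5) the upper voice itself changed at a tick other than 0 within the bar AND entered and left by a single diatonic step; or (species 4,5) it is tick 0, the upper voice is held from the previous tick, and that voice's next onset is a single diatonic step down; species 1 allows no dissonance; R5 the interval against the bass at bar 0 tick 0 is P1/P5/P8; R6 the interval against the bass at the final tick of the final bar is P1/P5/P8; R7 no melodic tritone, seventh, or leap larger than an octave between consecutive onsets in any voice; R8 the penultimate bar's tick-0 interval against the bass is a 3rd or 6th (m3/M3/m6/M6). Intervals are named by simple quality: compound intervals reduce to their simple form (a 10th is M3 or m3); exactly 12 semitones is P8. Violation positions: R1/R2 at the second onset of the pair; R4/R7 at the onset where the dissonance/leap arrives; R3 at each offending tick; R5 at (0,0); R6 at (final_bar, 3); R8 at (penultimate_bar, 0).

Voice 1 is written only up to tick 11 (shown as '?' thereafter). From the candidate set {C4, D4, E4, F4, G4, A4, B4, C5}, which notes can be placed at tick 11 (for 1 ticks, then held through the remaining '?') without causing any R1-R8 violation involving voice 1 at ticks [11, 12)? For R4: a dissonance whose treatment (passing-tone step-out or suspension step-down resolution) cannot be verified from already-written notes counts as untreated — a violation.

{A4, C4, C5, E4, G4}

C4: legal
D4: violates R4
E4: legal
F4: violates R4
G4: legal
A4: legal
B4: violates R4
C5: legal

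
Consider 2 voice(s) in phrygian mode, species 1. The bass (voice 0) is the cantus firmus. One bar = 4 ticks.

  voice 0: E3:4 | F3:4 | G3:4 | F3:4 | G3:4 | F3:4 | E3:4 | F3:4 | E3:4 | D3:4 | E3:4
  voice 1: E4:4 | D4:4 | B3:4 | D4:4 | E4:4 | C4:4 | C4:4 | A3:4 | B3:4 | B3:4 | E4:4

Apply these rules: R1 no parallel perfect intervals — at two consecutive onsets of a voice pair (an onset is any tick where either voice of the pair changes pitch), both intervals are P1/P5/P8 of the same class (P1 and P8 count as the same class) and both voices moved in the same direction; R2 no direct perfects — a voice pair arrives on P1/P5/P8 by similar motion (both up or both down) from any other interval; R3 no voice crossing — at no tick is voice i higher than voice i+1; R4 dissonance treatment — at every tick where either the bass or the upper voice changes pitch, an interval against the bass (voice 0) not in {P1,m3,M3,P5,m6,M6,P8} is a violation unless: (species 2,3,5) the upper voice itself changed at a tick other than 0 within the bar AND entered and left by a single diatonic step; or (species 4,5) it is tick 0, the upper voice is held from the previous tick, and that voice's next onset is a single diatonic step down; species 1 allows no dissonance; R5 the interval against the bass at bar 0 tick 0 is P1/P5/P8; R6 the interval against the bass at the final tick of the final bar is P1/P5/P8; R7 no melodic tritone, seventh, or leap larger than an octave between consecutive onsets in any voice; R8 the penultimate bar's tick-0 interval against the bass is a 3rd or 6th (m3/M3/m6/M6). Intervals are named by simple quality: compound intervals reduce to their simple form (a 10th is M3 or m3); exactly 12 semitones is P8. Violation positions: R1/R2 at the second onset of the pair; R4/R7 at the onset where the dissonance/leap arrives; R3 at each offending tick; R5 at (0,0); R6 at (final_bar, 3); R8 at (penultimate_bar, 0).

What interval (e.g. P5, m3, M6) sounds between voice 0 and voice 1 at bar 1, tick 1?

M6

voice 0=F3 voice 1=D4 -> M6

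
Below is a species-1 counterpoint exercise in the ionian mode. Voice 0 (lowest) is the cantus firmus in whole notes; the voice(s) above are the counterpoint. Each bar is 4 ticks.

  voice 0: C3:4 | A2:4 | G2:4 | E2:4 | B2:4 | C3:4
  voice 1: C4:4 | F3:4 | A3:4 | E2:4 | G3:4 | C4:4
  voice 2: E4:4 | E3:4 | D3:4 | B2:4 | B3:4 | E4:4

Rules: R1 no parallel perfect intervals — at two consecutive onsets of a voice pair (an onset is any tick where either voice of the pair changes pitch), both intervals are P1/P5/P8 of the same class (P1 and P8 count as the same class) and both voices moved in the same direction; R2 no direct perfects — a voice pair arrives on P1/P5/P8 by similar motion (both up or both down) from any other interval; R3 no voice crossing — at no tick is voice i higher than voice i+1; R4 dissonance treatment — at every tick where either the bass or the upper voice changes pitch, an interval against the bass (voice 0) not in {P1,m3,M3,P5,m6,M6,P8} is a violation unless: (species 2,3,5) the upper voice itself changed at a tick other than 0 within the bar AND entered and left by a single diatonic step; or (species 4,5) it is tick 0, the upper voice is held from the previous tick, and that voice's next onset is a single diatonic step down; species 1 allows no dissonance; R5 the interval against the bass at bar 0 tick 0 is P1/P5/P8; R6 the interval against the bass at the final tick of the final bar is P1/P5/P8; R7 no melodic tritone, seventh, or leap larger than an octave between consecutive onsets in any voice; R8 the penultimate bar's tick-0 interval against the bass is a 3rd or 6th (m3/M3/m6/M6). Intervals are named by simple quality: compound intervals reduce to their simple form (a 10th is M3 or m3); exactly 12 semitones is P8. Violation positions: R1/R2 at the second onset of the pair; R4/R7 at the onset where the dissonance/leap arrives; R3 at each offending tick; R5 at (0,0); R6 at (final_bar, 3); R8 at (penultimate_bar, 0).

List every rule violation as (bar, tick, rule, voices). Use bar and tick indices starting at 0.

(0, 0, R5, (0, 2))
(1, 0, R2, (0, 2))
(1, 0, R3, (1, 2))
(1, 1, R3, (1, 2))
(1, 2, R3, (1, 2))
(1, 3, R3, (1, 2))
(2, 0, R1, (0, 2))
(2, 0, R3, (1, 2))
(2, 0, R4, (0, 1))
(2, 1, R3, (1, 2))
(2, 2, R3, (1, 2))
(2, 3, R3, (1, 2))
(3, 0, R1, (0, 2))
(3, 0, R1, (1, 2))
(3, 0, R2, (0, 1))
(3, 0, R7, (1,))
(4, 0, R2, (0, 2))
(4, 0, R7, (1,))
(4, 0, R8, (0, 2))
(5, 0, R2, (0, 1))
(5, 3, R6, (0, 2))

bar 0: v0=C3 v1=C4 v2=E4 downbeat M3
bar 1: v0=A2 v1=F3 v2=E3 downbeat P5
bar 2: v0=G2 v1=A3 v2=D3 downbeat P5
bar 3: v0=E2 v1=E2 v2=B2 downbeat P5
bar 4: v0=B2 v1=G3 v2=B3 downbeat P8
bar 5: v0=C3 v1=C4 v2=E4 downbeat M3
  -> R5 @ bar 0 tick 0 v(0, 2): opens on M3
  -> R2 @ bar 1 tick 0 v(0, 2): C3/E4 M3 -> A2/E3 P5 similar
  -> R3 @ bar 1 tick 0 v(1, 2): F3 above E3
  -> R3 @ bar 1 tick 1 v(1, 2): F3 above E3
  -> R3 @ bar 1 tick 2 v(1, 2): F3 above E3
  -> R3 @ bar 1 tick 3 v(1, 2): F3 above E3
  -> R1 @ bar 2 tick 0 v(0, 2): A2/E3 P5 -> G2/D3 P5 similar
  -> R3 @ bar 2 tick 0 v(1, 2): A3 above D3
  -> R4 @ bar 2 tick 0 v(0, 1): G2/A3 M2 untreated
  -> R3 @ bar 2 tick 1 v(1, 2): A3 above D3
  -> R3 @ bar 2 tick 2 v(1, 2): A3 above D3
  -> R3 @ bar 2 tick 3 v(1, 2): A3 above D3
  -> R1 @ bar 3 tick 0 v(0, 2): G2/D3 P5 -> E2/B2 P5 similar
  -> R1 @ bar 3 tick 0 v(1, 2): A3/D3 P5 -> E2/B2 P5 similar
  -> R2 @ bar 3 tick 0 v(0, 1): G2/A3 M2 -> E2/E2 P1 similar
  -> R7 @ bar 3 tick 0 v(1,): A3->E2 leap 17st
  -> R2 @ bar 4 tick 0 v(0, 2): E2/B2 P5 -> B2/B3 P8 similar
  -> R7 @ bar 4 tick 0 v(1,): E2->G3 leap 15st
  -> R8 @ bar 4 tick 0 v(0, 2): penult P8 not 3rd/6th
  -> R2 @ bar 5 tick 0 v(0, 1): B2/G3 m6 -> C3/C4 P8 similar
  -> R6 @ bar 5 tick 3 v(0, 2): closes on M3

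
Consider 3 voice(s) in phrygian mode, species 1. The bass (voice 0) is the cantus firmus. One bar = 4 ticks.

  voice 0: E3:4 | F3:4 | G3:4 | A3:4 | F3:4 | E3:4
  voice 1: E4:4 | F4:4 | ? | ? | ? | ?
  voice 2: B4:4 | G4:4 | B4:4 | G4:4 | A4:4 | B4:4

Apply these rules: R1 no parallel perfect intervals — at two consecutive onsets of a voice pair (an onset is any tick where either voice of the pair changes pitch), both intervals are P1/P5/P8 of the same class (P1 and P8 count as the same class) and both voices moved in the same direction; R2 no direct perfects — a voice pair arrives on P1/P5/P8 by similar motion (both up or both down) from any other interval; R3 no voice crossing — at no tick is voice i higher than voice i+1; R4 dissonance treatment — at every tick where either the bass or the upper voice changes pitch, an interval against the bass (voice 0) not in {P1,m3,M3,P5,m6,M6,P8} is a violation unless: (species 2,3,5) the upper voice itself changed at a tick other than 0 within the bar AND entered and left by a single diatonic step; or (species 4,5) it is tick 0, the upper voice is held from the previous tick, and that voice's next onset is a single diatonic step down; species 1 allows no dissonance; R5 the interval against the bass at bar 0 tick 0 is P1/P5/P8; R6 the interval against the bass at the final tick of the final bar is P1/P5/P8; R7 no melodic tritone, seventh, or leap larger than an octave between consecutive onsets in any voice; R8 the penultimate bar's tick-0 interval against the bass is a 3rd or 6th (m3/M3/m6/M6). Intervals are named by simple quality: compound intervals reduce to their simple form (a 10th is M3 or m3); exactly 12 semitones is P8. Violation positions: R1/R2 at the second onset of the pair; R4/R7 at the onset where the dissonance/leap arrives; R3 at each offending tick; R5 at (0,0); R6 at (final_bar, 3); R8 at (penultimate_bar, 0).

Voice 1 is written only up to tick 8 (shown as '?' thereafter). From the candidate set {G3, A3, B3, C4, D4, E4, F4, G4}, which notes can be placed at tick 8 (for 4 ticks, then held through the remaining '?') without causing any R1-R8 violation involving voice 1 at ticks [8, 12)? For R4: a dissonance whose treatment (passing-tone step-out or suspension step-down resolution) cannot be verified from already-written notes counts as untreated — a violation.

{D4, E4}

G3: violates R7
A3: violates R4
B3: violates R7
C4: violates R4
D4: legal
E4: legal
F4: violates R4
G4: violates R1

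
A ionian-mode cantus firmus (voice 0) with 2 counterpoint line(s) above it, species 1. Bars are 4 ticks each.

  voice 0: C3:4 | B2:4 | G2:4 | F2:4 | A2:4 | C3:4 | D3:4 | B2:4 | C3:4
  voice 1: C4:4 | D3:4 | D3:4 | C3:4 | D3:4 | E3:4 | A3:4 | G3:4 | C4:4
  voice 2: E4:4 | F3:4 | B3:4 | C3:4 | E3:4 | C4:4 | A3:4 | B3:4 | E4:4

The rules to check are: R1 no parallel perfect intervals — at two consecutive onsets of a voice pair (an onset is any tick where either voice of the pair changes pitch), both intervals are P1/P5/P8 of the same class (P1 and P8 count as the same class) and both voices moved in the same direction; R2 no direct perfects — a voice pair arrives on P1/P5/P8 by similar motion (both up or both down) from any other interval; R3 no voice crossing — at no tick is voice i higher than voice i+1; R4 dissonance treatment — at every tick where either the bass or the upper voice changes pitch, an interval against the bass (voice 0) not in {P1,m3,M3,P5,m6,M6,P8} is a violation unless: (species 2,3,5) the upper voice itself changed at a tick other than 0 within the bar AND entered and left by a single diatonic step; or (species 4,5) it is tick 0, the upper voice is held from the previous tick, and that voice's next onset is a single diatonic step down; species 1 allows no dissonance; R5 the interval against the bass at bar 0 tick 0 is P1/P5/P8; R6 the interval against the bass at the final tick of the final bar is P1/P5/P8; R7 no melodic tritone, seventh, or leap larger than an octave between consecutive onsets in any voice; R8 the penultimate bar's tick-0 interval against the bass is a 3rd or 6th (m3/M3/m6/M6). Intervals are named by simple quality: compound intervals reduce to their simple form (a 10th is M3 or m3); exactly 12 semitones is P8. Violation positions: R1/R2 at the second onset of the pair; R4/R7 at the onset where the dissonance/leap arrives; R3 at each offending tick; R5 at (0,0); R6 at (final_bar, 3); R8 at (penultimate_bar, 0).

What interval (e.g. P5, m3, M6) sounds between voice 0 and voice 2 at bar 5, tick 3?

voice 0=C3 voice 2=C4 -> P8

P8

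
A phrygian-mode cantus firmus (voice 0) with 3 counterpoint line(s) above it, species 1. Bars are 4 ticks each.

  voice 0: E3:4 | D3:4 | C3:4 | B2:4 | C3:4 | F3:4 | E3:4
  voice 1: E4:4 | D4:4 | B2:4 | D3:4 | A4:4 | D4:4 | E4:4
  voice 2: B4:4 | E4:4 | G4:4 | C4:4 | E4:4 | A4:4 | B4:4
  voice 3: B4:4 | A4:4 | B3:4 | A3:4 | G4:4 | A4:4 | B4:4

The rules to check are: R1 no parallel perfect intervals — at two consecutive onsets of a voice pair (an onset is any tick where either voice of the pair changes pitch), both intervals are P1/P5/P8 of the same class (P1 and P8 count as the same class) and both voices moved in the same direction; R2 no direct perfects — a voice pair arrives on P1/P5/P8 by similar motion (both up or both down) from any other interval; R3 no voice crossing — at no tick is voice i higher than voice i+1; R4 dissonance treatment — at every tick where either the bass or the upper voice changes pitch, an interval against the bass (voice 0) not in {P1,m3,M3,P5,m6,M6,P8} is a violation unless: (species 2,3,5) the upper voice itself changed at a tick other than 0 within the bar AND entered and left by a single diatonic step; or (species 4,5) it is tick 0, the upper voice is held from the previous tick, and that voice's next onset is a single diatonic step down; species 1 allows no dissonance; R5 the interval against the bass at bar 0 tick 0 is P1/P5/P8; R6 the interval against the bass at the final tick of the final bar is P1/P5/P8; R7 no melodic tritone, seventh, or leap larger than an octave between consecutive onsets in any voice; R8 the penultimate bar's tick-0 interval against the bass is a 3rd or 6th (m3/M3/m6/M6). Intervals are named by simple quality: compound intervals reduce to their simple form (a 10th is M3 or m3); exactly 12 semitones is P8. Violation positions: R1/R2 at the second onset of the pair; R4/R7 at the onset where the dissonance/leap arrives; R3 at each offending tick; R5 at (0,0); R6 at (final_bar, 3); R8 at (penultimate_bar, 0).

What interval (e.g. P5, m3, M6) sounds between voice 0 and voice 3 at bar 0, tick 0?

P5

voice 0=E3 voice 3=B4 -> P5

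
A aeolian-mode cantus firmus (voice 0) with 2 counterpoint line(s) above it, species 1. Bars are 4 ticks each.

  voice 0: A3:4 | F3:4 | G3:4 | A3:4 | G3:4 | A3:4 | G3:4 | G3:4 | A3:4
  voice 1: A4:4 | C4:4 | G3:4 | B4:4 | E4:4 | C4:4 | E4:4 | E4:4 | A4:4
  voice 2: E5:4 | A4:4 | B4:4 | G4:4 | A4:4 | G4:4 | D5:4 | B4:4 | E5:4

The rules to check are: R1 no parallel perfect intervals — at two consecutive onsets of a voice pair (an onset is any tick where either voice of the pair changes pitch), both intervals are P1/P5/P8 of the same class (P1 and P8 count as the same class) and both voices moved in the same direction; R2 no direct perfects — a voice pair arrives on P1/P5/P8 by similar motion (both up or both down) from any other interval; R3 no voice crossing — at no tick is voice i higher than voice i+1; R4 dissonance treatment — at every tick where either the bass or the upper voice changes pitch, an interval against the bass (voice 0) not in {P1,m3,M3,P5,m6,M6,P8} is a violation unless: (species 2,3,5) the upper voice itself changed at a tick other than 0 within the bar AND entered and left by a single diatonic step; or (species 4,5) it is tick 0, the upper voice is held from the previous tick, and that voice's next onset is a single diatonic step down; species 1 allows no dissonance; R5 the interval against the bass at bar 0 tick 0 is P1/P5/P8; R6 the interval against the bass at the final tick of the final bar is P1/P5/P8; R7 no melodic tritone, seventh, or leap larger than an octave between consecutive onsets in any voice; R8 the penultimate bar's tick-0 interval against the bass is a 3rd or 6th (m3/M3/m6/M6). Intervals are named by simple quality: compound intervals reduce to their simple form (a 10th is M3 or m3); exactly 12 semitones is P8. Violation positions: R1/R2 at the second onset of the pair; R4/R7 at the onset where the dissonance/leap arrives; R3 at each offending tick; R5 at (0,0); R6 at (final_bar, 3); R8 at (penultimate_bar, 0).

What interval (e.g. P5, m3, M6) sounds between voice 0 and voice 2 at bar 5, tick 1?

m7

voice 0=A3 voice 2=G4 -> m7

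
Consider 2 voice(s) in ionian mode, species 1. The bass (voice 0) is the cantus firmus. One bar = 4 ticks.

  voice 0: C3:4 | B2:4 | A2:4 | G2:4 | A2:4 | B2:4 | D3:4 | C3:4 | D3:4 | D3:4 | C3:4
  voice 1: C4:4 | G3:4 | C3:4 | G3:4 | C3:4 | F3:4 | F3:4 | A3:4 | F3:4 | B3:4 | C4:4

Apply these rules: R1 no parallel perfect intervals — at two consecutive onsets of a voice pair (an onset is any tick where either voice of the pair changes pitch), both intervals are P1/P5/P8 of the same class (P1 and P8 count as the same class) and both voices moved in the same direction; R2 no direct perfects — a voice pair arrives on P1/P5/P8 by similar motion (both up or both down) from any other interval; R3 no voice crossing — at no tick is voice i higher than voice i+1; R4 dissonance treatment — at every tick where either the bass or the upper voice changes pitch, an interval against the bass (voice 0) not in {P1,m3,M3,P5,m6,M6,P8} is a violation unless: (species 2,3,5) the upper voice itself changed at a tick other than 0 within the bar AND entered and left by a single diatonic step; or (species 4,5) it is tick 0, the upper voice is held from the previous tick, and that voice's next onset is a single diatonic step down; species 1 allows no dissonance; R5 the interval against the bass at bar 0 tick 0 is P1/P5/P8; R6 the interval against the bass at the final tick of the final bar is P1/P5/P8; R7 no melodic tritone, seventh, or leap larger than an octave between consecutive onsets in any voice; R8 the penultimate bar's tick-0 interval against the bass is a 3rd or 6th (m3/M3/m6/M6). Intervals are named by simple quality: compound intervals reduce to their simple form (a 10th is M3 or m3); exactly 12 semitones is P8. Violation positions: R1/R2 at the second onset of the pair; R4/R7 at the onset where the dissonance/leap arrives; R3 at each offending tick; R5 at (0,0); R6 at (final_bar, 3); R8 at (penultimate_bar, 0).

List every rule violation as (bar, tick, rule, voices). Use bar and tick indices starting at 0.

(5, 0, R4, (0, 1))
(9, 0, R7, (1,))

bar 0: v0=C3 v1=C4 downbeat P8
bar 1: v0=B2 v1=G3 downbeat m6
bar 2: v0=A2 v1=C3 downbeat m3
bar 3: v0=G2 v1=G3 downbeat P8
bar 4: v0=A2 v1=C3 downbeat m3
bar 5: v0=B2 v1=F3 downbeat TT
bar 6: v0=D3 v1=F3 downbeat m3
bar 7: v0=C3 v1=A3 downbeat M6
bar 8: v0=D3 v1=F3 downbeat m3
bar 9: v0=D3 v1=B3 downbeat M6
bar 10: v0=C3 v1=C4 downbeat P8
  -> R4 @ bar 5 tick 0 v(0, 1): B2/F3 TT untreated
  -> R7 @ bar 9 tick 0 v(1,): F3->B3 leap 6st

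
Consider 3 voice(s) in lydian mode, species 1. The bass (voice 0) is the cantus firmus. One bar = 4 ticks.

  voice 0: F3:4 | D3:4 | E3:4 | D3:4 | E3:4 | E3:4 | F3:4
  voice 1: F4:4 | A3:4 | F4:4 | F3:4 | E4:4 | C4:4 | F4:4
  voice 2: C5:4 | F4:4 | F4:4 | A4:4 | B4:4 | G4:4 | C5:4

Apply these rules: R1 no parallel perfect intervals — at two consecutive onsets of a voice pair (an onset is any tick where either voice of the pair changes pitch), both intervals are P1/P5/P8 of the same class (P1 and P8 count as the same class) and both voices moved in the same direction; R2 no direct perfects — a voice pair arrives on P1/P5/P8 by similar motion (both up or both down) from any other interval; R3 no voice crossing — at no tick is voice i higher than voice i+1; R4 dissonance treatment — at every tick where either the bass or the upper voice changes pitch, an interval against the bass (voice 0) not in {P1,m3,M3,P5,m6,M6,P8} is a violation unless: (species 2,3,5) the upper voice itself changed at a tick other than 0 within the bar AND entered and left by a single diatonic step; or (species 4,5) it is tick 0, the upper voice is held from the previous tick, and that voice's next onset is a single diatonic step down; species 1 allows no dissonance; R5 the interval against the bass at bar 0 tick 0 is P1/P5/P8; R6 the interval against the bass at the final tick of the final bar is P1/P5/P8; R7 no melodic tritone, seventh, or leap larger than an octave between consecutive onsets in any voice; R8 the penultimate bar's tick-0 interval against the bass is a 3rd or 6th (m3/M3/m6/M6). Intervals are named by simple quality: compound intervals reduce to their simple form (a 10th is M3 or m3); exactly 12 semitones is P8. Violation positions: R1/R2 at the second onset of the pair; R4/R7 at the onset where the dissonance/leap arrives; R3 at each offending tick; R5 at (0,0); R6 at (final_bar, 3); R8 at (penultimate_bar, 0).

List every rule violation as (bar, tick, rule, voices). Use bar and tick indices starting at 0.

bar 0: v0=F3 v1=F4 v2=C5 downbeat P5
bar 1: v0=D3 v1=A3 v2=F4 downbeat m3
bar 2: v0=E3 v1=F4 v2=F4 downbeat m2
bar 3: v0=D3 v1=F3 v2=A4 downbeat P5
bar 4: v0=E3 v1=E4 v2=B4 downbeat P5
bar 5: v0=E3 v1=C4 v2=G4 downbeat m3
bar 6: v0=F3 v1=F4 v2=C5 downbeat P5
  -> R2 @ bar 1 tick 0 v(0, 1): F3/F4 P8 -> D3/A3 P5 similar
  -> R4 @ bar 2 tick 0 v(0, 1): E3/F4 m2 untreated
  -> R4 @ bar 2 tick 0 v(0, 2): E3/F4 m2 untreated
  -> R1 @ bar 4 tick 0 v(0, 2): D3/A4 P5 -> E3/B4 P5 similar
  -> R2 @ bar 4 tick 0 v(0, 1): D3/F3 m3 -> E3/E4 P8 similar
  -> R2 @ bar 4 tick 0 v(1, 2): F3/A4 M3 -> E4/B4 P5 similar
  -> R7 @ bar 4 tick 0 v(1,): F3->E4 leap 11st
  -> R1 @ bar 5 tick 0 v(1, 2): E4/B4 P5 -> C4/G4 P5 similar
  -> R1 @ bar 6 tick 0 v(1, 2): C4/G4 P5 -> F4/C5 P5 similar
  -> R2 @ bar 6 tick 0 v(0, 1): E3/C4 m6 -> F3/F4 P8 similar
  -> R2 @ bar 6 tick 0 v(0, 2): E3/G4 m3 -> F3/C5 P5 similar

(1, 0, R2, (0, 1))
(2, 0, R4, (0, 1))
(2, 0, R4, (0, 2))
(4, 0, R1, (0, 2))
(4, 0, R2, (0, 1))
(4, 0, R2, (1, 2))
(4, 0, R7, (1,))
(5, 0, R1, (1, 2))
(6, 0, R1, (1, 2))
(6, 0, R2, (0, 1))
(6, 0, R2, (0, 2))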